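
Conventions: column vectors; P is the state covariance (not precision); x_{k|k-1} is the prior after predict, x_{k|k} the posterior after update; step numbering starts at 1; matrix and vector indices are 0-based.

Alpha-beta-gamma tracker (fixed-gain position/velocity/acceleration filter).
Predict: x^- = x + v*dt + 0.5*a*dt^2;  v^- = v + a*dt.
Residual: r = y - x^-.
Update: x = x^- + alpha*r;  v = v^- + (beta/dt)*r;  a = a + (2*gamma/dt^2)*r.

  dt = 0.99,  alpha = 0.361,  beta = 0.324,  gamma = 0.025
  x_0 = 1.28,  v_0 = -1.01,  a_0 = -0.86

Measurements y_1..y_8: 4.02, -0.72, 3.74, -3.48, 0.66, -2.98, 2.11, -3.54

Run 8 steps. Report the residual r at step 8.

resid = -1.9252

step 1: x_pred=-0.1413  r=4.1613  x^+=1.3609  v^+=-0.4995  a^+=-0.6477
step 2: x_pred=0.5490  r=-1.2690  x^+=0.0909  v^+=-1.5560  a^+=-0.7124
step 3: x_pred=-1.7987  r=5.5387  x^+=0.2007  v^+=-0.4487  a^+=-0.4299
step 4: x_pred=-0.4541  r=-3.0259  x^+=-1.5465  v^+=-1.8646  a^+=-0.5843
step 5: x_pred=-3.6787  r=4.3387  x^+=-2.1124  v^+=-1.0230  a^+=-0.3629
step 6: x_pred=-3.3031  r=0.3231  x^+=-3.1864  v^+=-1.2766  a^+=-0.3464
step 7: x_pred=-4.6200  r=6.7300  x^+=-2.1905  v^+=0.5830  a^+=-0.0031
step 8: x_pred=-1.6148  r=-1.9252  x^+=-2.3098  v^+=-0.0501  a^+=-0.1013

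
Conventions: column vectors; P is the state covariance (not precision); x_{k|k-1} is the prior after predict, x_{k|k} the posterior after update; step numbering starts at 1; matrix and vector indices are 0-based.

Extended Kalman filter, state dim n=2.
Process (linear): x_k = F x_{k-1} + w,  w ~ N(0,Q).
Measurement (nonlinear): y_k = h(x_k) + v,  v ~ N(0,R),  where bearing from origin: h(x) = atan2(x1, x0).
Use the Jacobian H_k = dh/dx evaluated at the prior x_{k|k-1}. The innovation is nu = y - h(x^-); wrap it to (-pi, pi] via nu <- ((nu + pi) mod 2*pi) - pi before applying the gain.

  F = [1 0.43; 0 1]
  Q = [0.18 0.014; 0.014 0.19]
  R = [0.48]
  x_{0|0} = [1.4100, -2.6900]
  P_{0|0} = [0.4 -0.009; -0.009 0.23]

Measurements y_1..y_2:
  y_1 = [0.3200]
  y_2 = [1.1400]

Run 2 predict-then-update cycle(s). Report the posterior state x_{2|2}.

x_post = [1.3949, -2.0749]

step 1: x^-=[0.2533, -2.6900]  P^-=[0.6148 0.1039; 0.1039 0.4200]  H_jac=[0.3685 0.0347]  S=[0.5666]  K=[0.4062; 0.0933]  nu=[1.7969]  x^+=[0.9831, -2.5224]  P^+=[0.5213 0.0824; 0.0824 0.4151]
step 2: x^-=[-0.1015, -2.5224]  P^-=[0.8490 0.2749; 0.2749 0.6051]  H_jac=[0.3958 -0.0159]  S=[0.6097]  K=[0.5440; 0.1627]  nu=[2.7510]  x^+=[1.3949, -2.0749]  P^+=[0.6686 0.2210; 0.2210 0.5889]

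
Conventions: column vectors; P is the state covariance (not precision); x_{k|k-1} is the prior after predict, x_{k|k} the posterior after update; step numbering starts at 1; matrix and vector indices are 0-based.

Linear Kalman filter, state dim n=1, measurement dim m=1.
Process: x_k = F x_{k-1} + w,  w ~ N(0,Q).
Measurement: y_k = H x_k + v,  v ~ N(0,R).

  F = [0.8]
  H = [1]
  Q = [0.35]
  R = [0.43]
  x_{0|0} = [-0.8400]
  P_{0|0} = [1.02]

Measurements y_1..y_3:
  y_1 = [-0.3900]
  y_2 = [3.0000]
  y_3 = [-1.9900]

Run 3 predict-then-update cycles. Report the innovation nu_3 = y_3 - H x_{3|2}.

innov = [-3.1946]

step 1: x^-=[-0.6720]  P^-=[1.0028]  S=[1.4328]  K=[0.6999]  nu=[0.2820]  x^+=[-0.4746]  P^+=[0.3010]
step 2: x^-=[-0.3797]  P^-=[0.5426]  S=[0.9726]  K=[0.5579]  nu=[3.3797]  x^+=[1.5058]  P^+=[0.2399]
step 3: x^-=[1.2046]  P^-=[0.5035]  S=[0.9335]  K=[0.5394]  nu=[-3.1946]  x^+=[-0.5185]  P^+=[0.2319]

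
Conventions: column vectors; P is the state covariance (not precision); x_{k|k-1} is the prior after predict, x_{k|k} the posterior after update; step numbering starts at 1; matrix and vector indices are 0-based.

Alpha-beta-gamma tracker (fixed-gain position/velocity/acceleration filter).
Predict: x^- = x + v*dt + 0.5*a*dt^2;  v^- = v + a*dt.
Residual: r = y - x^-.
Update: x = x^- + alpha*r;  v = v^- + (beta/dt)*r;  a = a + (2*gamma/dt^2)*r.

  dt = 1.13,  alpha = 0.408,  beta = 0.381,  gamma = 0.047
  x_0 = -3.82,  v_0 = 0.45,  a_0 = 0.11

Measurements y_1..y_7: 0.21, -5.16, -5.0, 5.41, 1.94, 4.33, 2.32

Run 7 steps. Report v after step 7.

v_post = 1.0792

step 1: x_pred=-3.2413  r=3.4513  x^+=-1.8332  v^+=1.7380  a^+=0.3641
step 2: x_pred=0.3632  r=-5.5232  x^+=-1.8903  v^+=0.2871  a^+=-0.0425
step 3: x_pred=-1.5930  r=-3.4070  x^+=-2.9830  v^+=-0.9097  a^+=-0.2933
step 4: x_pred=-4.1983  r=9.6083  x^+=-0.2781  v^+=1.9985  a^+=0.4140
step 5: x_pred=2.2445  r=-0.3045  x^+=2.1202  v^+=2.3636  a^+=0.3916
step 6: x_pred=5.0411  r=-0.7111  x^+=4.7510  v^+=2.5663  a^+=0.3392
step 7: x_pred=7.8675  r=-5.5475  x^+=5.6041  v^+=1.0792  a^+=-0.0692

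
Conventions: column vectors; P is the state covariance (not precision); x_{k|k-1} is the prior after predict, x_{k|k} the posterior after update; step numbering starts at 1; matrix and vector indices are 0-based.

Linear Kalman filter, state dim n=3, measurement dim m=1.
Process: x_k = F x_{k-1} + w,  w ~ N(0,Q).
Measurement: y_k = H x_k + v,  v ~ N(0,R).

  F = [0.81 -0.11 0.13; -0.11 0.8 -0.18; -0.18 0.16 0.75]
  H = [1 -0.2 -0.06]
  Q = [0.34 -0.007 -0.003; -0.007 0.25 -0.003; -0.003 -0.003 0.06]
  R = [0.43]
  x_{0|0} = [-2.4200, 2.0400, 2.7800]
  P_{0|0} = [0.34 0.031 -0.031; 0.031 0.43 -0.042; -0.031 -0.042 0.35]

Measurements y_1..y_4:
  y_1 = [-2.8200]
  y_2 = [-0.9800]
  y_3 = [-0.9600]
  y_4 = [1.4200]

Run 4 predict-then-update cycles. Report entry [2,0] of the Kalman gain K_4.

step 1: x^-=[-1.8232, 1.3978, 2.8470]  P^-=[0.5633 -0.0631 -0.0369; -0.0631 0.5461 -0.0159; -0.0369 -0.0159 0.2754]  S=[1.0455]  K=[0.5530; -0.1639; -0.0481]  nu=[-0.5464]  x^+=[-2.1254, 1.4874, 2.8733]  P^+=[0.2436 0.0317 -0.0091; 0.0317 0.5180 -0.0242; -0.0091 -0.0242 0.2730]
step 2: x^-=[-1.5117, 0.9065, 2.7755]  P^-=[0.5038 -0.0613 -0.0201; -0.0613 0.5943 0.0128; -0.0201 0.0128 0.2295]  S=[0.9857]  K=[0.5248; -0.1836; -0.0370]  nu=[0.8795]  x^+=[-1.0501, 0.7451, 2.7430]  P^+=[0.2323 0.0337 -0.0010; 0.0337 0.5611 0.0061; -0.0010 0.0061 0.2282]
step 3: x^-=[-0.5759, 0.2178, 2.3654]  P^-=[0.4967 -0.0593 -0.0204; -0.0593 0.6116 0.0407; -0.0204 0.0407 0.2101]  S=[0.9791]  K=[0.5207; -0.1880; -0.0421]  nu=[-0.1986]  x^+=[-0.6793, 0.2551, 2.3738]  P^+=[0.2313 0.0365 0.0010; 0.0365 0.5770 0.0330; 0.0010 0.0330 0.2083]
step 4: x^-=[-0.2697, -0.1484, 1.9435]  P^-=[0.4950 -0.0552 -0.0225; -0.0552 0.6129 0.0602; -0.0225 0.0602 0.2050]  S=[0.9765]  K=[0.5196; -0.1858; -0.0480]  nu=[1.7767]  x^+=[0.6534, -0.4785, 1.8581]  P^+=[0.2314 0.0391 0.0018; 0.0391 0.5792 0.0515; 0.0018 0.0515 0.2027]

K[2,0] = -0.0480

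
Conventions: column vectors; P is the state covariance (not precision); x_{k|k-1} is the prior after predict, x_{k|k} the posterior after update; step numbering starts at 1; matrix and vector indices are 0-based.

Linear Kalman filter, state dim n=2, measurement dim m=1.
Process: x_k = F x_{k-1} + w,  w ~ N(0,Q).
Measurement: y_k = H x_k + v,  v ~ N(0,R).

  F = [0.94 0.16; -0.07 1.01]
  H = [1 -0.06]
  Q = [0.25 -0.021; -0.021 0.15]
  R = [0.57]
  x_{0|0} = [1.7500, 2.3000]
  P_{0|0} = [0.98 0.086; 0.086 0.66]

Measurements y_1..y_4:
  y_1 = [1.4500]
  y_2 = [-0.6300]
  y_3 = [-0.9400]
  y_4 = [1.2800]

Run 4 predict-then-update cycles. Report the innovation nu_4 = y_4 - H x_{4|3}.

innov = [1.0650]

step 1: x^-=[2.0130, 2.2005]  P^-=[1.1587 0.1019; 0.1019 0.8159]  S=[1.7194]  K=[0.6703; 0.0308]  nu=[-0.4310]  x^+=[1.7241, 2.1872]  P^+=[0.3861 0.0664; 0.0664 0.8143]
step 2: x^-=[1.9706, 2.0884]  P^-=[0.6320 0.1475; 0.1475 0.9732]  S=[1.1878]  K=[0.5246; 0.0750]  nu=[-2.4753]  x^+=[0.6721, 1.9028]  P^+=[0.3051 0.1007; 0.1007 0.9665]
step 3: x^-=[0.9362, 1.8748]  P^-=[0.5746 0.2096; 0.2096 1.1231]  S=[1.1235]  K=[0.5002; 0.1266]  nu=[-1.7637]  x^+=[0.0539, 1.6515]  P^+=[0.2935 0.1385; 0.1385 1.1051]
step 4: x^-=[0.3149, 1.6642]  P^-=[0.5792 0.2682; 0.2682 1.2592]  S=[1.1216]  K=[0.5021; 0.1718]  nu=[1.0650]  x^+=[0.8496, 1.8471]  P^+=[0.2965 0.1715; 0.1715 1.2261]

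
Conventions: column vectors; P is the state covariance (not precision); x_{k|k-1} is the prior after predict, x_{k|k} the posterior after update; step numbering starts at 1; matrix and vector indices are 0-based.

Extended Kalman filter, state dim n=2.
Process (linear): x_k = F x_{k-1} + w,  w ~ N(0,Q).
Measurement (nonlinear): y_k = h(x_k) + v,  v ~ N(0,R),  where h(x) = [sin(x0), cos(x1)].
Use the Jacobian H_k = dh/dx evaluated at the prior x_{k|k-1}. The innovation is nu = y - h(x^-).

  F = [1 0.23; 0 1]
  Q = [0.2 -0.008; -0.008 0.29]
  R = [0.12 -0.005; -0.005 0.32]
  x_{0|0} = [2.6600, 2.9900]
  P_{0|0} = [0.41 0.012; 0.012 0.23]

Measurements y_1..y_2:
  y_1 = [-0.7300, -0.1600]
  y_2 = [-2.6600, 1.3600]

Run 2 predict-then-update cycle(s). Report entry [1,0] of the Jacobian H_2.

H_jac[1,0] = 0.0000

step 1: x^-=[3.3477, 2.9900]  P^-=[0.6277 0.0569; 0.0569 0.5200]  H_jac=[-0.9788 0.0000; 0.0000 -0.1510]  S=[0.7214 0.0034; 0.0034 0.3319]  K=[-0.8516 -0.0171; -0.0761 -0.2358]  nu=[-0.5253, 0.8285]  x^+=[3.7809, 2.8346]  P^+=[0.1043 0.0081; 0.0081 0.4972]
step 2: x^-=[4.4328, 2.8346]  P^-=[0.3344 0.1145; 0.1145 0.7872]  H_jac=[-0.2759 0.0000; 0.0000 -0.3022]  S=[0.1455 0.0045; 0.0045 0.3919]  K=[-0.6317 -0.0810; -0.1983 -0.6048]  nu=[-1.6988, 2.3132]  x^+=[5.3188, 1.7724]  P^+=[0.2733 0.0753; 0.0753 0.6371]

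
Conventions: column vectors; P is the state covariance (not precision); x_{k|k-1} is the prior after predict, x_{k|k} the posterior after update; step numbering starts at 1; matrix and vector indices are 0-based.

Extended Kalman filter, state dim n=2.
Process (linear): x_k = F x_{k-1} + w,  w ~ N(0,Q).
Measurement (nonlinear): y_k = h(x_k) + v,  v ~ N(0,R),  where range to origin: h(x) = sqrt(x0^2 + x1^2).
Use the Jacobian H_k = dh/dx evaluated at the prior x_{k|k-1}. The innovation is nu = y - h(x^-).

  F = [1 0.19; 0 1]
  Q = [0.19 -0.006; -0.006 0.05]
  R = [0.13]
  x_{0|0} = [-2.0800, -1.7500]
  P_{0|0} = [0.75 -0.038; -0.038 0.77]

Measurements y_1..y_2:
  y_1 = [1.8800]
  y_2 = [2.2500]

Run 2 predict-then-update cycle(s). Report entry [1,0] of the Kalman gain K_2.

K[1,0] = -0.3464

step 1: x^-=[-2.4125, -1.7500]  P^-=[0.9534 0.1023; 0.1023 0.8200]  H_jac=[-0.8095 -0.5872]  S=[1.1346]  K=[-0.7331; -0.4973]  nu=[-1.1004]  x^+=[-1.6058, -1.2027]  P^+=[0.3436 -0.3114; -0.3114 0.5394]
step 2: x^-=[-1.8344, -1.2027]  P^-=[0.4347 -0.2149; -0.2149 0.5894]  H_jac=[-0.8363 -0.5483]  S=[0.4142]  K=[-0.5933; -0.3464]  nu=[0.0565]  x^+=[-1.8679, -1.2223]  P^+=[0.2889 -0.3000; -0.3000 0.5397]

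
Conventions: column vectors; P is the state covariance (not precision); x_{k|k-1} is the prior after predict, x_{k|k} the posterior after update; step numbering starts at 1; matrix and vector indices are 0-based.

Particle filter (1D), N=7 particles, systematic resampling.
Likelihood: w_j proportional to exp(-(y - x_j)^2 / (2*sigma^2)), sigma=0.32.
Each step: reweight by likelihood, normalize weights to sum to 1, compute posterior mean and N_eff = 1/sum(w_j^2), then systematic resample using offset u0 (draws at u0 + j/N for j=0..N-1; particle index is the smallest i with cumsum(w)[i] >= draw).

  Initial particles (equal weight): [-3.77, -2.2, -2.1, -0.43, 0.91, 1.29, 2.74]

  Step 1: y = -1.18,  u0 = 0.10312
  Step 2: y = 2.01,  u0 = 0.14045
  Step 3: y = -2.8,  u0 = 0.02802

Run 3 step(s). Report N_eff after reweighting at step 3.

step 1: w=[0.0000, 0.0720, 0.1856, 0.7424, 0.0000, 0.0000, 0.0000]  mean=-0.8674  Neff=1.6926  idx=[2, 2, 3, 3, 3, 3, 3]
step 2: w=[0.0000, 0.0000, 0.2000, 0.2000, 0.2000, 0.2000, 0.2000]  mean=-0.4300  Neff=5.0000  idx=[2, 3, 4, 4, 5, 6, 6]
step 3: w=[0.1429, 0.1429, 0.1429, 0.1429, 0.1429, 0.1429, 0.1429]  mean=-0.4300  Neff=7.0000  idx=[0, 1, 2, 3, 4, 5, 6]

N_eff = 7.0000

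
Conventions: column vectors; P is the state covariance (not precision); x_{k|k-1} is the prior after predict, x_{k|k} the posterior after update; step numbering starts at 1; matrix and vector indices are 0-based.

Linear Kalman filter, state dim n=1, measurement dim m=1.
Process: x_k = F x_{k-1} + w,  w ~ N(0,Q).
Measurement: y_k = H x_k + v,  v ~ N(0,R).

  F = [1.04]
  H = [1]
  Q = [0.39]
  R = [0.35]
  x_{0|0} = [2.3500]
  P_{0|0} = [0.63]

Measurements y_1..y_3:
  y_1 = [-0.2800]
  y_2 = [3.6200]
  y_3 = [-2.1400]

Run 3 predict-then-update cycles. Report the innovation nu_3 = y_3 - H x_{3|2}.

step 1: x^-=[2.4440]  P^-=[1.0714]  S=[1.4214]  K=[0.7538]  nu=[-2.7240]  x^+=[0.3907]  P^+=[0.2638]
step 2: x^-=[0.4064]  P^-=[0.6753]  S=[1.0253]  K=[0.6587]  nu=[3.2136]  x^+=[2.5230]  P^+=[0.2305]
step 3: x^-=[2.6240]  P^-=[0.6393]  S=[0.9893]  K=[0.6462]  nu=[-4.7640]  x^+=[-0.4546]  P^+=[0.2262]

innov = [-4.7640]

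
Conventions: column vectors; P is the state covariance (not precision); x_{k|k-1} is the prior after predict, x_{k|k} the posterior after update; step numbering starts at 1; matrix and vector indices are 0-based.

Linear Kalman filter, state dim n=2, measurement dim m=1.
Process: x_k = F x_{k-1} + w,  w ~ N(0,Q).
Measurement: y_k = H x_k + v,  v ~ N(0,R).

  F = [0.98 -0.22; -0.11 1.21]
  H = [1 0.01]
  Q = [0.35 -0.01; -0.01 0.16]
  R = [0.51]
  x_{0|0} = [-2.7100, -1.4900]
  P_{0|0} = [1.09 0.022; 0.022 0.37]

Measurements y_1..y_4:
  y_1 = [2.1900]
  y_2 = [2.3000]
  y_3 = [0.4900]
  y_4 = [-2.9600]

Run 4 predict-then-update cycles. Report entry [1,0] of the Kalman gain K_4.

step 1: x^-=[-2.3280, -1.5048]  P^-=[1.4053 -0.1994; -0.1994 0.7090]  S=[1.9113]  K=[0.7342; -0.1006]  nu=[4.5330]  x^+=[1.0001, -1.9608]  P^+=[0.3750 -0.0582; -0.0582 0.6897]
step 2: x^-=[1.4114, -2.4826]  P^-=[0.7686 -0.3045; -0.3045 1.1898]  S=[1.2727]  K=[0.6016; -0.2299]  nu=[0.9134]  x^+=[1.9609, -2.6926]  P^+=[0.3081 -0.1285; -0.1285 1.1226]
step 3: x^-=[2.5141, -3.4737]  P^-=[0.7556 -0.4975; -0.4975 1.8415]  S=[1.2558]  K=[0.5977; -0.3815]  nu=[-1.9893]  x^+=[1.3250, -2.7149]  P^+=[0.3069 -0.2111; -0.2111 1.6587]
step 4: x^-=[1.8958, -3.4307]  P^-=[0.8161 -0.7401; -0.7401 2.6485]  S=[1.3116]  K=[0.6166; -0.5441]  nu=[-4.8215]  x^+=[-1.0771, -0.8073]  P^+=[0.3175 -0.3001; -0.3001 2.2602]

K[1,0] = -0.5441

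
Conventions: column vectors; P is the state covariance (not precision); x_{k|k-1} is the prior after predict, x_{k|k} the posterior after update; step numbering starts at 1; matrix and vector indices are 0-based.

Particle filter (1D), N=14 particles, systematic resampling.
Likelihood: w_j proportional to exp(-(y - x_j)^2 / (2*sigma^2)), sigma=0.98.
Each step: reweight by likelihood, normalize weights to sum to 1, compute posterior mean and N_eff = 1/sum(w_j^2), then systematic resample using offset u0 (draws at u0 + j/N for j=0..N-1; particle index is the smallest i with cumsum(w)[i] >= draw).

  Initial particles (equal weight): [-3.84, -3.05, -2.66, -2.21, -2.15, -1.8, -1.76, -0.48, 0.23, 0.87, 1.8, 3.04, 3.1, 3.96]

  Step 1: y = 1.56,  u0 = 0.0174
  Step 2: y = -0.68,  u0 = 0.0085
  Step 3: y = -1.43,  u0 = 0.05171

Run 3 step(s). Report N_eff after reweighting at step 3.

N_eff = 9.1206

step 1: w=[0.0000, 0.0000, 0.0000, 0.0002, 0.0003, 0.0010, 0.0011, 0.0391, 0.1358, 0.2662, 0.3310, 0.1091, 0.0992, 0.0170]  mean=1.5417  Neff=4.4952  idx=[7, 8, 8, 9, 9, 9, 10, 10, 10, 10, 10, 11, 11, 12]
step 2: w=[0.2929, 0.1944, 0.1944, 0.0856, 0.0856, 0.0856, 0.0122, 0.0122, 0.0122, 0.0122, 0.0122, 0.0002, 0.0002, 0.0002]  mean=0.2837  Neff=5.4318  idx=[0, 0, 0, 0, 1, 1, 1, 2, 2, 2, 3, 4, 5, 5]
step 3: w=[0.1494, 0.1494, 0.1494, 0.1494, 0.0569, 0.0569, 0.0569, 0.0569, 0.0569, 0.0569, 0.0152, 0.0152, 0.0152, 0.0152]  mean=-0.1553  Neff=9.1206  idx=[0, 0, 1, 1, 2, 2, 3, 3, 4, 5, 6, 8, 9, 12]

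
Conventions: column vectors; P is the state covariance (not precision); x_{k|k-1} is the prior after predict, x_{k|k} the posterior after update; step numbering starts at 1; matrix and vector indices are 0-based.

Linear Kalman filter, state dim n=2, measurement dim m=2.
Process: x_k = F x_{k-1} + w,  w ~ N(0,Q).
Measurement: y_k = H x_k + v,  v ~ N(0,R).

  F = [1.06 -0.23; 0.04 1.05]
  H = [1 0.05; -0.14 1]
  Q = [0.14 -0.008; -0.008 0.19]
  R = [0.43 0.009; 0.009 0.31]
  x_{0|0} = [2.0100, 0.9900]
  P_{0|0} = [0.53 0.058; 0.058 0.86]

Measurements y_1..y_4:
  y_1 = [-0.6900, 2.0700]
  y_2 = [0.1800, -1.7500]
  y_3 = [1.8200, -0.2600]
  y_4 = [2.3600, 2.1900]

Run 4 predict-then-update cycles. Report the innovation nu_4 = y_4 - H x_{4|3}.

step 1: x^-=[1.9029, 1.1199]  P^-=[0.7527 -0.1292; -0.1292 1.1439]  S=[1.1727 -0.1675; -0.1675 1.5048]  K=[0.6240 -0.0864; 0.0497 0.7777]  nu=[-2.6489, 1.2165]  x^+=[0.1447, 1.9344]  P^+=[0.2668 0.0162; 0.0162 0.2438]
step 2: x^-=[-0.2915, 2.0369]  P^-=[0.4447 -0.0377; -0.0377 0.4606]  S=[0.8721 -0.0677; -0.0677 0.7898]  K=[0.5013 -0.0836; 0.0291 0.5923]  nu=[0.3696, -3.8277]  x^+=[0.2139, -0.2195]  P^+=[0.2144 0.0086; 0.0086 0.1851]
step 3: x^-=[0.2772, -0.2219]  P^-=[0.3865 -0.0341; -0.0341 0.3951]  S=[0.8140 -0.0592; -0.0592 0.7222]  K=[0.4666 -0.0839; 0.0228 0.5555]  nu=[1.5539, 0.0007]  x^+=[1.0021, -0.1861]  P^+=[0.1996 0.0061; 0.0061 0.1733]
step 4: x^-=[1.1051, -0.1553]  P^-=[0.3704 -0.0346; -0.0346 0.3819]  S=[0.7979 -0.0581; -0.0581 0.7088]  K=[0.4559 -0.0846; 0.0204 0.5473]  nu=[1.2627, 2.5000]  x^+=[1.4692, 1.2386]  P^+=[0.1950 0.0052; 0.0052 0.1706]

innov = [1.2627, 2.5000]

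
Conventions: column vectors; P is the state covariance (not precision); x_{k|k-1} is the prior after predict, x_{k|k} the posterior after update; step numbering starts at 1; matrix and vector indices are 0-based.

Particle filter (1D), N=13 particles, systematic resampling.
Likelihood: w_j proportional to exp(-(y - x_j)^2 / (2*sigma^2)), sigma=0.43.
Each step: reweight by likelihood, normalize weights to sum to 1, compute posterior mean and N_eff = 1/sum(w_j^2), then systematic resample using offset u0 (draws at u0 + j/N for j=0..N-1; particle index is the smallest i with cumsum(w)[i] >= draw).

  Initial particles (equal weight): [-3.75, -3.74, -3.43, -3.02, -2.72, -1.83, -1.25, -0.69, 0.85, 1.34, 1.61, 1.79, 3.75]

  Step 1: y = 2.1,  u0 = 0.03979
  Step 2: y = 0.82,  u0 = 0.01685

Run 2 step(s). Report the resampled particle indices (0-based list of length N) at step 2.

step 1: w=[0.0000, 0.0000, 0.0000, 0.0000, 0.0000, 0.0000, 0.0000, 0.0000, 0.0096, 0.1381, 0.3440, 0.5078, 0.0004]  mean=1.6577  Neff=2.5291  idx=[9, 9, 10, 10, 10, 10, 11, 11, 11, 11, 11, 11, 11]
step 2: w=[0.2137, 0.2137, 0.0821, 0.0821, 0.0821, 0.0821, 0.0349, 0.0349, 0.0349, 0.0349, 0.0349, 0.0349, 0.0349]  mean=1.5385  Neff=7.8839  idx=[0, 0, 0, 1, 1, 1, 2, 3, 4, 5, 6, 9, 11]

resampled_idx = [0, 0, 0, 1, 1, 1, 2, 3, 4, 5, 6, 9, 11]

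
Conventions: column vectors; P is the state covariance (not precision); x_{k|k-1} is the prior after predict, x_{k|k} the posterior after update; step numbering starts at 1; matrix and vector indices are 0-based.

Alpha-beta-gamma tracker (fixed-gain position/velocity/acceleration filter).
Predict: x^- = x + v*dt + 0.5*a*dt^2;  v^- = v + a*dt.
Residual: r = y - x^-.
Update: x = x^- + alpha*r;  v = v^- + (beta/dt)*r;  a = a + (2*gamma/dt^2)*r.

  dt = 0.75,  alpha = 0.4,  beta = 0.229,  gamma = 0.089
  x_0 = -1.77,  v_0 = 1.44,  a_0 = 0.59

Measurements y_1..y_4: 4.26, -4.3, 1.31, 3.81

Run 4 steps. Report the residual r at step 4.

resid = 1.0686

step 1: x_pred=-0.5241  r=4.7841  x^+=1.3896  v^+=3.3432  a^+=2.1039
step 2: x_pred=4.4887  r=-8.7887  x^+=0.9732  v^+=2.2377  a^+=-0.6772
step 3: x_pred=2.4610  r=-1.1510  x^+=2.0006  v^+=1.3783  a^+=-1.0415
step 4: x_pred=2.7414  r=1.0686  x^+=3.1688  v^+=0.9235  a^+=-0.7033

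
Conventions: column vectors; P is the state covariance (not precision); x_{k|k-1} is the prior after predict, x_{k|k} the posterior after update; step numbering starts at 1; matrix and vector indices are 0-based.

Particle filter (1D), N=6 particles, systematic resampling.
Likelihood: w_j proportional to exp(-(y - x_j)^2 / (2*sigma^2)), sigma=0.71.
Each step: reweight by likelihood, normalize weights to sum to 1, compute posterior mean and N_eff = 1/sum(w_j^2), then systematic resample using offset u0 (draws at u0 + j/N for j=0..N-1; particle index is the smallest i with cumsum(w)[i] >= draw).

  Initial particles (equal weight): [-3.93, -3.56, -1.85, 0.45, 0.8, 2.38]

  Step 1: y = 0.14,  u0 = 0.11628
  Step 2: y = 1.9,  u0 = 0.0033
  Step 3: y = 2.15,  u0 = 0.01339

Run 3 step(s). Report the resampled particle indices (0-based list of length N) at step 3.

resampled_idx = [0, 2, 2, 3, 4, 5]

step 1: w=[0.0000, 0.0000, 0.0124, 0.5736, 0.4096, 0.0044]  mean=0.5732  Neff=2.0121  idx=[3, 3, 3, 4, 4, 4]
step 2: w=[0.0974, 0.0974, 0.0974, 0.2360, 0.2360, 0.2360]  mean=0.6978  Neff=5.1155  idx=[0, 1, 3, 3, 4, 5]
step 3: w=[0.0739, 0.0739, 0.2131, 0.2131, 0.2131, 0.2131]  mean=0.7483  Neff=5.1952  idx=[0, 2, 2, 3, 4, 5]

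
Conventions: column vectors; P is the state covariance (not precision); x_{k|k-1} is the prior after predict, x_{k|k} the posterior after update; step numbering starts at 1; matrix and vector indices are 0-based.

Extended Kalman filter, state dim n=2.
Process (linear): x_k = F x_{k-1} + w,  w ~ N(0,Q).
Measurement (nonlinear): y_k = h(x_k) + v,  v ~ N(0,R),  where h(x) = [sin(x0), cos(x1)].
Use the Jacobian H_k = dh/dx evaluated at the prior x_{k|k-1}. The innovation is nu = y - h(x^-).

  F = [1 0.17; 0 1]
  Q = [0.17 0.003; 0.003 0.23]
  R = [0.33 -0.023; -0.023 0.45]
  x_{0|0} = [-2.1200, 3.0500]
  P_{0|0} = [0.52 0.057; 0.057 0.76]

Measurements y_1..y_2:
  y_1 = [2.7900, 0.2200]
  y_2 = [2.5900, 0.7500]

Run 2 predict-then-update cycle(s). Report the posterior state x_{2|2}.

step 1: x^-=[-1.6015, 3.0500]  P^-=[0.7313 0.1892; 0.1892 0.9900]  H_jac=[-0.0307 0.0000; 0.0000 -0.0915]  S=[0.3307 -0.0225; -0.0225 0.4583]  K=[-0.0707 -0.0412; -0.0311 -0.1991]  nu=[3.7895, 1.2158]  x^+=[-1.9195, 2.6901]  P^+=[0.7290 0.1851; 0.1851 0.9718]
step 2: x^-=[-1.4622, 2.6901]  P^-=[0.9900 0.3533; 0.3533 1.2018]  H_jac=[0.1084 0.0000; 0.0000 -0.4363]  S=[0.3416 -0.0397; -0.0397 0.6788]  K=[0.2897 -0.2101; 0.0224 -0.7712]  nu=[3.5841, 1.6498]  x^+=[-0.7707, 1.4982]  P^+=[0.9266 0.2320; 0.2320 0.7966]

x_post = [-0.7707, 1.4982]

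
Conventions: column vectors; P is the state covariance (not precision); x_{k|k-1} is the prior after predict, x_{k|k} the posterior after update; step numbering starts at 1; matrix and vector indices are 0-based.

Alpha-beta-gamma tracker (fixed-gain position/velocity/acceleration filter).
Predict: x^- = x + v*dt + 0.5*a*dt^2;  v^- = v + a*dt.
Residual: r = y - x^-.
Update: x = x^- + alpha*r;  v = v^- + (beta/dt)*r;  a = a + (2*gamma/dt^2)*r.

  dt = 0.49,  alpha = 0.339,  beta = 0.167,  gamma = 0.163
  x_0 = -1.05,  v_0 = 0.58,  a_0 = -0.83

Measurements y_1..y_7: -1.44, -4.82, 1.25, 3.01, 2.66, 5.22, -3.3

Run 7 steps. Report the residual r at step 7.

resid = -16.5603

step 1: x_pred=-0.8654  r=-0.5746  x^+=-1.0602  v^+=-0.0225  a^+=-1.6101
step 2: x_pred=-1.2645  r=-3.5555  x^+=-2.4698  v^+=-2.0232  a^+=-6.4376
step 3: x_pred=-4.2341  r=5.4841  x^+=-2.3750  v^+=-3.3086  a^+=1.0085
step 4: x_pred=-3.8751  r=6.8851  x^+=-1.5411  v^+=-0.4679  a^+=10.3569
step 5: x_pred=-0.5270  r=3.1870  x^+=0.5534  v^+=5.6932  a^+=14.6840
step 6: x_pred=5.1059  r=0.1141  x^+=5.1446  v^+=12.9272  a^+=14.8390
step 7: x_pred=13.2603  r=-16.5603  x^+=7.6464  v^+=14.5543  a^+=-7.6461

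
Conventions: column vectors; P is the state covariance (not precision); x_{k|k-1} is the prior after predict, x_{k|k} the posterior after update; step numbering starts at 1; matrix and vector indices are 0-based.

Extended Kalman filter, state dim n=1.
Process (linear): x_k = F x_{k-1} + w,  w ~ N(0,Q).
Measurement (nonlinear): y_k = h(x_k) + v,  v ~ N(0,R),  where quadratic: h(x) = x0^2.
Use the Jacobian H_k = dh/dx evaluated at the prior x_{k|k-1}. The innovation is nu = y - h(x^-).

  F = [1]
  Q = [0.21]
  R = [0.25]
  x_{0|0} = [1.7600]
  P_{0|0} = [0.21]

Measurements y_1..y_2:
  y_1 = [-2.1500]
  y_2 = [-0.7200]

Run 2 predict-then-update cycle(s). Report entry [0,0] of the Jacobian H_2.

step 1: x^-=[1.7600]  P^-=[0.4200]  H_jac=[3.5200]  S=[5.4540]  K=[0.2711]  nu=[-5.2476]  x^+=[0.3375]  P^+=[0.0193]
step 2: x^-=[0.3375]  P^-=[0.2293]  H_jac=[0.6751]  S=[0.3545]  K=[0.4366]  nu=[-0.8339]  x^+=[-0.0266]  P^+=[0.1617]

H_jac[0,0] = 0.6751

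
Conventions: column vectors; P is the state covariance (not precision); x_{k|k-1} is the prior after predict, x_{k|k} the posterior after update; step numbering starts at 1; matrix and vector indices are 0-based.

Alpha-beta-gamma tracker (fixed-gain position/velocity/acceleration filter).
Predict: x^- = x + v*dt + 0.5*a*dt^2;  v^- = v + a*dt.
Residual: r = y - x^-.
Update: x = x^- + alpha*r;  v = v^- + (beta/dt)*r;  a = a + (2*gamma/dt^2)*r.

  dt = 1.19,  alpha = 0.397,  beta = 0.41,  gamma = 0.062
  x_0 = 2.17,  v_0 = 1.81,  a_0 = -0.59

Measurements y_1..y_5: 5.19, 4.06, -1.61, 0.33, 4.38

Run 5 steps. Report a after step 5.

a_post = -0.1622

step 1: x_pred=3.9062  r=1.2838  x^+=4.4158  v^+=1.5502  a^+=-0.4776
step 2: x_pred=5.9225  r=-1.8625  x^+=5.1831  v^+=0.3402  a^+=-0.6407
step 3: x_pred=5.1343  r=-6.7443  x^+=2.4568  v^+=-2.7458  a^+=-1.2312
step 4: x_pred=-1.6825  r=2.0125  x^+=-0.8835  v^+=-3.5176  a^+=-1.0550
step 5: x_pred=-5.8165  r=10.1965  x^+=-1.7685  v^+=-1.2600  a^+=-0.1622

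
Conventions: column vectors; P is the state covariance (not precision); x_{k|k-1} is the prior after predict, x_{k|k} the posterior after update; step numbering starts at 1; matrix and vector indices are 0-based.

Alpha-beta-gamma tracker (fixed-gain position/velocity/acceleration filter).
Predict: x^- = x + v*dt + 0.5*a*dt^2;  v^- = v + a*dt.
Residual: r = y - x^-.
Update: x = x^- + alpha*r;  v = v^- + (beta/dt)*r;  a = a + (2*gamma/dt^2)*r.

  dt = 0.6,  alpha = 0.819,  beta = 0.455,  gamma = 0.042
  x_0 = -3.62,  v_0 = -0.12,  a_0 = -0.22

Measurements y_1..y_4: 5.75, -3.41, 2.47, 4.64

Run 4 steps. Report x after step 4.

step 1: x_pred=-3.7316  r=9.4816  x^+=4.0338  v^+=6.9382  a^+=1.9924
step 2: x_pred=8.5554  r=-11.9654  x^+=-1.2443  v^+=-0.9401  a^+=-0.7995
step 3: x_pred=-1.9523  r=4.4223  x^+=1.6696  v^+=1.9337  a^+=0.2323
step 4: x_pred=2.8716  r=1.7684  x^+=4.3199  v^+=3.4141  a^+=0.6449

x_post = 4.3199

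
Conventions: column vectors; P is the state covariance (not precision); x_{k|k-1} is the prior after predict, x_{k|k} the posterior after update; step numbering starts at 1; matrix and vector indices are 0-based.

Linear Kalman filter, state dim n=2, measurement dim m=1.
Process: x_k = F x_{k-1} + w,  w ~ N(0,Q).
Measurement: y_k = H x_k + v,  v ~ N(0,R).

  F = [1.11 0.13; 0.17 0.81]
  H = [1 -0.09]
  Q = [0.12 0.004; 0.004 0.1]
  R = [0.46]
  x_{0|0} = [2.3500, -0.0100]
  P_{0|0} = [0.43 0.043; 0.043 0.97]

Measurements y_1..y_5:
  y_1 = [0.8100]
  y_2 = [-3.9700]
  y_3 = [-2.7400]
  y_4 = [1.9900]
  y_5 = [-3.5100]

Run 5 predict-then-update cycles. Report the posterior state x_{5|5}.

step 1: x^-=[2.6072, 0.3914]  P^-=[0.6786 0.2269; 0.2269 0.7607]  S=[1.1039]  K=[0.5962; 0.1435]  nu=[-1.7620]  x^+=[1.5567, 0.1385]  P^+=[0.2862 0.1324; 0.1324 0.7379]
step 2: x^-=[1.7459, 0.3768]  P^-=[0.5233 0.2577; 0.2577 0.6289]  S=[0.9420]  K=[0.5309; 0.2135]  nu=[-5.6820]  x^+=[-1.2706, -0.8362]  P^+=[0.2578 0.1509; 0.1509 0.5860]
step 3: x^-=[-1.5191, -0.8933]  P^-=[0.4911 0.2534; 0.2534 0.5335]  S=[0.9098]  K=[0.5147; 0.2257]  nu=[-1.3013]  x^+=[-2.1889, -1.1871]  P^+=[0.2501 0.1477; 0.1477 0.4871]
step 4: x^-=[-2.5840, -1.3336]  P^-=[0.4790 0.2385; 0.2385 0.4675]  S=[0.8998]  K=[0.5084; 0.2183]  nu=[4.4540]  x^+=[-0.3195, -0.3612]  P^+=[0.2464 0.1386; 0.1386 0.4246]
step 5: x^-=[-0.4016, -0.3469]  P^-=[0.4707 0.2229; 0.2229 0.4239]  S=[0.8940]  K=[0.5041; 0.2067]  nu=[-3.1396]  x^+=[-1.9842, -0.9958]  P^+=[0.2436 0.1298; 0.1298 0.3857]

x_post = [-1.9842, -0.9958]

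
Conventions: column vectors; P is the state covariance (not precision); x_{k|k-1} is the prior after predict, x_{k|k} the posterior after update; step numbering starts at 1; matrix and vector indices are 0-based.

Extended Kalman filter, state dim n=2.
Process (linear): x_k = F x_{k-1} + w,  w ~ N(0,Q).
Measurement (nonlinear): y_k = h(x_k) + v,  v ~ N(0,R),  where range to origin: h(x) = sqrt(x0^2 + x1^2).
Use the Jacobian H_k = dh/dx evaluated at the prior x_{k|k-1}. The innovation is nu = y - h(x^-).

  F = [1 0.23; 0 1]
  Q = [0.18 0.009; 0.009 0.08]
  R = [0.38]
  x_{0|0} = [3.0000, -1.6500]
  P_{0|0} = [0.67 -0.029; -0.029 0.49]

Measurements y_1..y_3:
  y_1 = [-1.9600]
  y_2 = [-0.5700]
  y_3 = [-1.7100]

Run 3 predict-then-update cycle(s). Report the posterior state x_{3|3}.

step 1: x^-=[2.6205, -1.6500]  P^-=[0.8626 0.0927; 0.0927 0.5700]  H_jac=[0.8462 -0.5328]  S=[1.0759]  K=[0.6325; -0.2094]  nu=[-5.0567]  x^+=[-0.5780, -0.5913]  P^+=[0.4321 0.2352; 0.2352 0.5228]
step 2: x^-=[-0.7140, -0.5913]  P^-=[0.7480 0.3644; 0.3644 0.6028]  H_jac=[-0.7702 -0.6378]  S=[1.4270]  K=[-0.5666; -0.4662]  nu=[-1.4970]  x^+=[0.1342, 0.1066]  P^+=[0.2899 -0.0125; -0.0125 0.2928]
step 3: x^-=[0.1587, 0.1066]  P^-=[0.4796 0.0639; 0.0639 0.3728]  H_jac=[0.8303 0.5574]  S=[0.8855]  K=[0.4899; 0.2945]  nu=[-1.9012]  x^+=[-0.7726, -0.4533]  P^+=[0.2671 -0.0639; -0.0639 0.2960]

x_post = [-0.7726, -0.4533]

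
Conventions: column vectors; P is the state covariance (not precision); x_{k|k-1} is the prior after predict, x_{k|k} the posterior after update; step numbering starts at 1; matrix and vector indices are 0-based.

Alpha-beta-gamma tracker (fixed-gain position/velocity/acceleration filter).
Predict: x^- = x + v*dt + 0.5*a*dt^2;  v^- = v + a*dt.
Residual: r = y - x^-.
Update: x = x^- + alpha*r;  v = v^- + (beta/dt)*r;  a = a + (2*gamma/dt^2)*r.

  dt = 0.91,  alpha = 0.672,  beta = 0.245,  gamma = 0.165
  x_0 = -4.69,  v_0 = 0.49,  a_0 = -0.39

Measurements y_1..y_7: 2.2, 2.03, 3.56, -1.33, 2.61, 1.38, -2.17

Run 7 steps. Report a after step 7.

step 1: x_pred=-4.4056  r=6.6056  x^+=0.0334  v^+=1.9135  a^+=2.2423
step 2: x_pred=2.7031  r=-0.6731  x^+=2.2508  v^+=3.7728  a^+=1.9741
step 3: x_pred=6.5014  r=-2.9414  x^+=4.5248  v^+=4.7773  a^+=0.8019
step 4: x_pred=9.2042  r=-10.5342  x^+=2.1252  v^+=2.6710  a^+=-3.3960
step 5: x_pred=3.1497  r=-0.5397  x^+=2.7870  v^+=-0.5647  a^+=-3.6110
step 6: x_pred=0.7780  r=0.6020  x^+=1.1825  v^+=-3.6887  a^+=-3.3712
step 7: x_pred=-3.5700  r=1.4000  x^+=-2.6292  v^+=-6.3795  a^+=-2.8133

a_post = -2.8133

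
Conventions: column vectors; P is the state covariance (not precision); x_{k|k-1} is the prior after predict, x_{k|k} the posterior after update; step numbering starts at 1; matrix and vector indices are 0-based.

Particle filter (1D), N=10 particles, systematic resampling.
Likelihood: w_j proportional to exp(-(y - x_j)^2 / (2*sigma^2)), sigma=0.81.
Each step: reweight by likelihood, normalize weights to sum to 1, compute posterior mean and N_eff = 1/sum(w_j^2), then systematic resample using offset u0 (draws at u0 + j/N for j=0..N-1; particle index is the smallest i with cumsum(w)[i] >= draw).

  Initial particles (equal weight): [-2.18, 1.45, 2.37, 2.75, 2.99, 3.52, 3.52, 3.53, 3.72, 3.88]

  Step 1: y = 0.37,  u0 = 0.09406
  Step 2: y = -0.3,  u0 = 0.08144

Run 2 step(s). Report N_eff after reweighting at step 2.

N_eff = 8.0938

step 1: w=[0.0145, 0.8457, 0.0976, 0.0275, 0.0110, 0.0011, 0.0011, 0.0010, 0.0004, 0.0002]  mean=1.5477  Neff=1.3776  idx=[1, 1, 1, 1, 1, 1, 1, 1, 2, 4]
step 2: w=[0.1243, 0.1243, 0.1243, 0.1243, 0.1243, 0.1243, 0.1243, 0.1243, 0.0056, 0.0003]  mean=1.4557  Neff=8.0938  idx=[0, 1, 2, 3, 3, 4, 5, 6, 7, 7]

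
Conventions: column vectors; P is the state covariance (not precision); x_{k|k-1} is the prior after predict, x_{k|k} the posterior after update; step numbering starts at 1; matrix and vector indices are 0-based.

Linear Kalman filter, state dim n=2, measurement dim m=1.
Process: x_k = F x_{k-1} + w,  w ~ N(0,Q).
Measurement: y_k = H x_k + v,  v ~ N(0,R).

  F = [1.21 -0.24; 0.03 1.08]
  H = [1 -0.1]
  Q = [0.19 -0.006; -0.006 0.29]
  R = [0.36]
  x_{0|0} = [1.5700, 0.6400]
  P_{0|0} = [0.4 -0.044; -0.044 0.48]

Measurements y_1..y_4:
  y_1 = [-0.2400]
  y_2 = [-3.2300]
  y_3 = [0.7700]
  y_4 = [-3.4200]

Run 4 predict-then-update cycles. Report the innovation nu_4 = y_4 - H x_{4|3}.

step 1: x^-=[1.7461, 0.7383]  P^-=[0.8288 -0.1731; -0.1731 0.8474]  S=[1.2319]  K=[0.6868; -0.2093]  nu=[-1.9123]  x^+=[0.4327, 1.1385]  P^+=[0.2477 0.0040; 0.0040 0.7934]
step 2: x^-=[0.2503, 1.2426]  P^-=[0.5960 -0.1975; -0.1975 1.2159]  S=[1.0076]  K=[0.6111; -0.3166]  nu=[-3.3560]  x^+=[-1.8005, 2.3052]  P^+=[0.2197 -0.0025; -0.0025 1.1149]
step 3: x^-=[-2.7318, 2.4356]  P^-=[0.5774 -0.2903; -0.2903 1.5905]  S=[1.0113]  K=[0.5996; -0.4443]  nu=[3.7454]  x^+=[-0.4861, 0.7717]  P^+=[0.2138 -0.0209; -0.0209 1.3909]
step 4: x^-=[-0.7733, 0.8188]  P^-=[0.5952 -0.3858; -0.3858 1.9111]  S=[1.0515]  K=[0.6028; -0.5487]  nu=[-2.5648]  x^+=[-2.3193, 2.2261]  P^+=[0.2132 -0.0381; -0.0381 1.5946]

innov = [-2.5648]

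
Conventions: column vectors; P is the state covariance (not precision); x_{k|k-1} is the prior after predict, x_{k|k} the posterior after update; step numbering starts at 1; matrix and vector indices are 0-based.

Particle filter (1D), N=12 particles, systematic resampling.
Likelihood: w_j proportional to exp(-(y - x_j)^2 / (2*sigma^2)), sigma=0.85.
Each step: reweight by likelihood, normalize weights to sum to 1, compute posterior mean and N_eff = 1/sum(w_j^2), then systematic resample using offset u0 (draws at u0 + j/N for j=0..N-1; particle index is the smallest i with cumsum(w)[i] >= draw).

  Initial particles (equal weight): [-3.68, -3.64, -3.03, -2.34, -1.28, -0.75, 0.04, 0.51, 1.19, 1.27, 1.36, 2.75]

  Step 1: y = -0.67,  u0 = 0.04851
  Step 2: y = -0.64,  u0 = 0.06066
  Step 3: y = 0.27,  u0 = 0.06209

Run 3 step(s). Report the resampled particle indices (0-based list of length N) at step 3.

step 1: w=[0.0006, 0.0007, 0.0065, 0.0447, 0.2379, 0.3064, 0.2171, 0.1174, 0.0281, 0.0228, 0.0178, 0.0001]  mean=-0.5079  Neff=4.6497  idx=[3, 4, 4, 5, 5, 5, 5, 6, 6, 6, 7, 9]
step 2: w=[0.0164, 0.0911, 0.0911, 0.1200, 0.1200, 0.1200, 0.1200, 0.0878, 0.0878, 0.0878, 0.0484, 0.0097]  mean=-0.5838  Neff=9.9996  idx=[1, 2, 3, 3, 4, 5, 6, 6, 7, 8, 9, 10]
step 3: w=[0.0265, 0.0265, 0.0680, 0.0680, 0.0680, 0.0680, 0.0680, 0.0680, 0.1348, 0.1348, 0.1348, 0.1343]  mean=-0.2894  Neff=9.8296  idx=[2, 3, 4, 5, 7, 8, 8, 9, 9, 10, 11, 11]

resampled_idx = [2, 3, 4, 5, 7, 8, 8, 9, 9, 10, 11, 11]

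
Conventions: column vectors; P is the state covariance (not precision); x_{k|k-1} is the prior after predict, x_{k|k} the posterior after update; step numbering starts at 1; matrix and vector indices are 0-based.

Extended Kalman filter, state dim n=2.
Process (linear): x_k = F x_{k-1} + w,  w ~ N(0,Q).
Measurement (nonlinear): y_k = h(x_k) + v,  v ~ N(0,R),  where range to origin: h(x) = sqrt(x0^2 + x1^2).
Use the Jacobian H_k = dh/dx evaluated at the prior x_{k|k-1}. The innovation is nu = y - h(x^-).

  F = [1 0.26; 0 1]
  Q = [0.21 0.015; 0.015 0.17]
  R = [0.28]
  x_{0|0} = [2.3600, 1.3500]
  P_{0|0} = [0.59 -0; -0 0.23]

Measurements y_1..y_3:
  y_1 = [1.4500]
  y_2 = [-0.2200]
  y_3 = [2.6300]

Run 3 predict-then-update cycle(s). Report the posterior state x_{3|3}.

x_post = [1.7192, 0.7577]

step 1: x^-=[2.7110, 1.3500]  P^-=[0.8155 0.0748; 0.0748 0.4000]  H_jac=[0.8952 0.4458]  S=[1.0727]  K=[0.7117; 0.2286]  nu=[-1.5785]  x^+=[1.5876, 0.9891]  P^+=[0.2723 -0.0997; -0.0997 0.3439]
step 2: x^-=[1.8448, 0.9891]  P^-=[0.4537 0.0047; 0.0047 0.5139]  H_jac=[0.8813 0.4725]  S=[0.7510]  K=[0.5353; 0.3288]  nu=[-2.3132]  x^+=[0.6065, 0.2284]  P^+=[0.2384 -0.1275; -0.1275 0.4327]
step 3: x^-=[0.6659, 0.2284]  P^-=[0.4114 -0.0000; -0.0000 0.6027]  H_jac=[0.9459 0.3245]  S=[0.7115]  K=[0.5469; 0.2748]  nu=[1.9260]  x^+=[1.7192, 0.7577]  P^+=[0.1986 -0.1070; -0.1070 0.5490]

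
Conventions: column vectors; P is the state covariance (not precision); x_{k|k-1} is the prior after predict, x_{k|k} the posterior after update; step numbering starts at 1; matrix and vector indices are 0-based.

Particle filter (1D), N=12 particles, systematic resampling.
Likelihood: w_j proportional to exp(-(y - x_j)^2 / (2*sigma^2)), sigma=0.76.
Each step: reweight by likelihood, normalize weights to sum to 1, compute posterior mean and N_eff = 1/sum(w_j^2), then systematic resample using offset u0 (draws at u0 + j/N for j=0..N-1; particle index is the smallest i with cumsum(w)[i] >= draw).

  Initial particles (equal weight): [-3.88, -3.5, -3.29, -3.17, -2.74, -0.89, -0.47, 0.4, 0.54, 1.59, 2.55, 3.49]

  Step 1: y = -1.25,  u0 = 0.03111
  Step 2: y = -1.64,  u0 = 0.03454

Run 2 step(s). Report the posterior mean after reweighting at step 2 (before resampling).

post_mean = -0.9734

step 1: w=[0.0013, 0.0067, 0.0146, 0.0220, 0.0782, 0.4774, 0.3154, 0.0506, 0.0333, 0.0005, 0.0000, 0.0000]  mean=-0.8944  Neff=2.9590  idx=[3, 4, 5, 5, 5, 5, 5, 6, 6, 6, 6, 7]
step 2: w=[0.0274, 0.0730, 0.1279, 0.1279, 0.1279, 0.1279, 0.1279, 0.0636, 0.0636, 0.0636, 0.0636, 0.0057]  mean=-0.9734  Neff=9.6088  idx=[1, 2, 2, 3, 4, 4, 5, 6, 6, 7, 9, 10]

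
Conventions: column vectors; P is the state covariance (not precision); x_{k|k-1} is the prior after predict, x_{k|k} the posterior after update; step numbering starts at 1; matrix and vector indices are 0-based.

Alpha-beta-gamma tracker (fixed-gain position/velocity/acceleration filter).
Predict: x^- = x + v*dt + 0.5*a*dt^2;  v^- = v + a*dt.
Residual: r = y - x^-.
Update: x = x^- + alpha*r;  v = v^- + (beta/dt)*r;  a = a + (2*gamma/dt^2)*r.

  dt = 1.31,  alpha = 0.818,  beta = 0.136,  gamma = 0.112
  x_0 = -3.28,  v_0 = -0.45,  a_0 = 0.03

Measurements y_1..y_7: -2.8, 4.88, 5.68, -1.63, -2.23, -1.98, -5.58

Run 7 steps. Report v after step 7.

step 1: x_pred=-3.8438  r=1.0438  x^+=-2.9900  v^+=-0.3023  a^+=0.1662
step 2: x_pred=-3.2434  r=8.1234  x^+=3.4015  v^+=0.7588  a^+=1.2266
step 3: x_pred=5.4480  r=0.2320  x^+=5.6378  v^+=2.3897  a^+=1.2569
step 4: x_pred=9.8467  r=-11.4767  x^+=0.4588  v^+=2.8447  a^+=-0.2412
step 5: x_pred=3.9783  r=-6.2083  x^+=-1.1001  v^+=1.8842  a^+=-1.0515
step 6: x_pred=0.4659  r=-2.4459  x^+=-1.5348  v^+=0.2527  a^+=-1.3708
step 7: x_pred=-2.3800  r=-3.2000  x^+=-4.9976  v^+=-1.8752  a^+=-1.7885

v_post = -1.8752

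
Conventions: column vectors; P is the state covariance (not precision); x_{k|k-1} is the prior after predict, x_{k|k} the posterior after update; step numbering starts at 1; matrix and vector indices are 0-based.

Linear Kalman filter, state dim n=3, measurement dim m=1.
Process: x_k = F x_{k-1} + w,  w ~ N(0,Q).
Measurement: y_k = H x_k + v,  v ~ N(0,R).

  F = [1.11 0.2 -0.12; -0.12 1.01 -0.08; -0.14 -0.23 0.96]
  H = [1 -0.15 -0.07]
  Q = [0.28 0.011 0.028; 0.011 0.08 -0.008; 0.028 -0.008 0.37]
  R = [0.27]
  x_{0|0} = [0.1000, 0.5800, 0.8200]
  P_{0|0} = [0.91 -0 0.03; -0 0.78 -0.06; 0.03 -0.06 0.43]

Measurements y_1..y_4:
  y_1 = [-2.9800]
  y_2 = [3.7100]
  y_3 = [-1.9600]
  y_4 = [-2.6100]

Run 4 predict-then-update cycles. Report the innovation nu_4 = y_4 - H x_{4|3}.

step 1: x^-=[0.1286, 0.5082, 0.6398]  P^-=[1.4335 0.0575 -0.1795; 0.0575 0.9018 -0.2693; -0.1795 -0.2693 0.8438]  S=[1.7302]  K=[0.8308; -0.0341; -0.1146]  nu=[-2.9876]  x^+=[-2.3535, 0.6100, 0.9820]  P^+=[0.2392 0.1064 -0.0149; 0.1064 0.8998 -0.2761; -0.0149 -0.2761 0.8211]
step 2: x^-=[-2.6083, 0.8199, 1.1320]  P^-=[0.6871 0.3245 -0.2520; 0.3245 1.0251 -0.5594; -0.2520 -0.5594 1.3118]  S=[0.9127]  K=[0.7187; 0.2300; -0.2848]  nu=[6.5205]  x^+=[2.0783, 2.3197, -0.7251]  P^+=[0.2155 0.1737 -0.0652; 0.1737 0.9768 -0.4996; -0.0652 -0.4996 1.2378]
step 3: x^-=[2.8579, 2.1515, -1.5206]  P^-=[0.7209 0.4554 -0.4225; 0.4554 1.1249 -0.8330; -0.4225 -0.8330 1.8160]  S=[0.9302]  K=[0.7334; 0.3709; -0.4566]  nu=[-4.6016]  x^+=[-0.5169, 0.4449, 0.5803]  P^+=[0.2206 0.2024 -0.1110; 0.2024 0.9969 -0.6755; -0.1110 -0.6755 1.6221]
step 4: x^-=[-0.5545, 0.4649, 0.5271]  P^-=[0.7669 0.5215 -0.5649; 0.5215 1.1685 -1.0393; -0.5649 -1.0393 2.2631]  S=[0.9751]  K=[0.7468; 0.4297; -0.5819]  nu=[-1.9489]  x^+=[-2.0100, -0.3726, 1.6612]  P^+=[0.2231 0.2086 -0.1411; 0.2086 0.9884 -0.7955; -0.1411 -0.7955 1.9330]

innov = [-1.9489]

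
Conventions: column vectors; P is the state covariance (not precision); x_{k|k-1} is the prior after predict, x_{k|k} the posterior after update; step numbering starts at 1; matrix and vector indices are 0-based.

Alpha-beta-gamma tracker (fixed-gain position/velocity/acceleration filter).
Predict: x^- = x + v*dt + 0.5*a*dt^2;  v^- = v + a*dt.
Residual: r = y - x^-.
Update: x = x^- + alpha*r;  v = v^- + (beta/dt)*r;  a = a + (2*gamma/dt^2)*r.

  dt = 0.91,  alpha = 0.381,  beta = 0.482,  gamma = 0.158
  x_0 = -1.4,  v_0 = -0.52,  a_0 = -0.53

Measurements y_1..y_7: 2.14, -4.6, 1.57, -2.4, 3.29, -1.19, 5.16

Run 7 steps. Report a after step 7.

step 1: x_pred=-2.0926  r=4.2326  x^+=-0.4800  v^+=1.2396  a^+=1.0852
step 2: x_pred=1.0973  r=-5.6973  x^+=-1.0733  v^+=-0.7906  a^+=-1.0889
step 3: x_pred=-2.2437  r=3.8137  x^+=-0.7907  v^+=0.2385  a^+=0.3664
step 4: x_pred=-0.4220  r=-1.9780  x^+=-1.1756  v^+=-0.4759  a^+=-0.3884
step 5: x_pred=-1.7695  r=5.0595  x^+=0.1582  v^+=1.8505  a^+=1.5422
step 6: x_pred=2.4807  r=-3.6707  x^+=1.0822  v^+=1.3097  a^+=0.1415
step 7: x_pred=2.3326  r=2.8274  x^+=3.4098  v^+=2.9360  a^+=1.2204

a_post = 1.2204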